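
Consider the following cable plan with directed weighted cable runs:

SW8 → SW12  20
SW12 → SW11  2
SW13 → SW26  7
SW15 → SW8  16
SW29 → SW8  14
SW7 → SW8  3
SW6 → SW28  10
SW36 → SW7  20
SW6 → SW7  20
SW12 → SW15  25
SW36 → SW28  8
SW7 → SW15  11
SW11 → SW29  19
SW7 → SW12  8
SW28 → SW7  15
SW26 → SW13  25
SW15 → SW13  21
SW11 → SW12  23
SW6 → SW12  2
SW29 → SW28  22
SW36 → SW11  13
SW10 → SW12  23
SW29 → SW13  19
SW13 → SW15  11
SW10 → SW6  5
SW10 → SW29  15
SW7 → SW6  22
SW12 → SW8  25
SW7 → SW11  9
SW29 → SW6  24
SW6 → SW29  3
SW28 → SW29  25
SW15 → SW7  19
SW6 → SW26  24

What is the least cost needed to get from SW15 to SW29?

44

Settle nodes by increasing distance from SW15:
SW15: 0
SW8: 16  (via SW15)
SW7: 19  (via SW15)
SW13: 21  (via SW15)
SW12: 27  (via SW7)
SW11: 28  (via SW7)
SW26: 28  (via SW13)
SW6: 41  (via SW7)
SW29: 44  (via SW6)
Shortest route: SW15 → SW7 → SW6 → SW29 = 44.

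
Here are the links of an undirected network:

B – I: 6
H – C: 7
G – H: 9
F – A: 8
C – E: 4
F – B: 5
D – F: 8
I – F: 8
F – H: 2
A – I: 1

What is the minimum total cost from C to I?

17

Settle nodes by increasing distance from C:
C: 0
E: 4  (via C)
H: 7  (via C)
F: 9  (via H)
B: 14  (via F)
G: 16  (via H)
A: 17  (via F)
D: 17  (via F)
I: 17  (via F)
Shortest route: C → H → F → I = 17.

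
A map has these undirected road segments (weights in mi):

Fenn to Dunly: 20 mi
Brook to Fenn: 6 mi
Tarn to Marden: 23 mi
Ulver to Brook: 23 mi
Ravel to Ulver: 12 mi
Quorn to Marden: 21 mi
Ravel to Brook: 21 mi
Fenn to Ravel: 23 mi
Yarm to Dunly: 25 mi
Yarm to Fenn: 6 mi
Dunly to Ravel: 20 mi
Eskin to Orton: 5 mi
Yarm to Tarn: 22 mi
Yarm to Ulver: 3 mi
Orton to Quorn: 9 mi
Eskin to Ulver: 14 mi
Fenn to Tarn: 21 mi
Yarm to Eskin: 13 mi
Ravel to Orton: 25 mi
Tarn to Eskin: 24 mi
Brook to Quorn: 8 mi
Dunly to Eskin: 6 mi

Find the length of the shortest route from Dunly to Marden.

Compare a few routes:
Dunly → Eskin → Yarm → Fenn → Brook → Quorn → Marden: 6+13+6+6+8+21 = 60
Dunly → Eskin → Orton → Quorn → Marden: 6+5+9+21 = 41
Dunly → Fenn → Brook → Quorn → Marden: 20+6+8+21 = 55
Dunly → Eskin → Tarn → Marden: 6+24+23 = 53
Cheapest is Dunly → Eskin → Orton → Quorn → Marden at 41 mi.

41 mi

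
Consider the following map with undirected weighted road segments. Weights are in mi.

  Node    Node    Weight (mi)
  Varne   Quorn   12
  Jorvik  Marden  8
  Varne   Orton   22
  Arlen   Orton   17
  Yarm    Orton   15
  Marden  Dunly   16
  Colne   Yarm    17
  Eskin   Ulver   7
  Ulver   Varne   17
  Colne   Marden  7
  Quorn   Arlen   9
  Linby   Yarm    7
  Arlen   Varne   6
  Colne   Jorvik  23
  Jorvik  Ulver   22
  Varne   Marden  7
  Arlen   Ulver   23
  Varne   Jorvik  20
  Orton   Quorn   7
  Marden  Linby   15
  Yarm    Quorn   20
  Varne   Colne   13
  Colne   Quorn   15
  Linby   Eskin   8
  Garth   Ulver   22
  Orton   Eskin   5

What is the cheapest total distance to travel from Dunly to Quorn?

35 mi

Settle nodes by increasing distance from Dunly:
Dunly: 0
Marden: 16  (via Dunly)
Colne: 23  (via Marden)
Varne: 23  (via Marden)
Jorvik: 24  (via Marden)
Arlen: 29  (via Varne)
Linby: 31  (via Marden)
Quorn: 35  (via Varne)
Shortest route: Dunly–Marden–Varne–Quorn = 35 mi.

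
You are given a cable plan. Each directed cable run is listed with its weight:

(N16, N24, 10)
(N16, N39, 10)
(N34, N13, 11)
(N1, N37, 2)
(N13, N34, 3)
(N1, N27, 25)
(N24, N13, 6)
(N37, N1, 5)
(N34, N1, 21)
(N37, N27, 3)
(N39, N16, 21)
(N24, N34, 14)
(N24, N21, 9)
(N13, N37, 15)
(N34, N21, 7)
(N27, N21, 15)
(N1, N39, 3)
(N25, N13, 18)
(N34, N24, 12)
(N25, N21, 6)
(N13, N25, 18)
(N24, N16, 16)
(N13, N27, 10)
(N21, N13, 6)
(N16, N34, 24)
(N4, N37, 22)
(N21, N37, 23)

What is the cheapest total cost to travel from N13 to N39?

23

Compare a few routes:
N13 → N37 → N1 → N39: 15+5+3 = 23
N13 → N34 → N1 → N39: 3+21+3 = 27
Cheapest is N13 → N37 → N1 → N39 at 23.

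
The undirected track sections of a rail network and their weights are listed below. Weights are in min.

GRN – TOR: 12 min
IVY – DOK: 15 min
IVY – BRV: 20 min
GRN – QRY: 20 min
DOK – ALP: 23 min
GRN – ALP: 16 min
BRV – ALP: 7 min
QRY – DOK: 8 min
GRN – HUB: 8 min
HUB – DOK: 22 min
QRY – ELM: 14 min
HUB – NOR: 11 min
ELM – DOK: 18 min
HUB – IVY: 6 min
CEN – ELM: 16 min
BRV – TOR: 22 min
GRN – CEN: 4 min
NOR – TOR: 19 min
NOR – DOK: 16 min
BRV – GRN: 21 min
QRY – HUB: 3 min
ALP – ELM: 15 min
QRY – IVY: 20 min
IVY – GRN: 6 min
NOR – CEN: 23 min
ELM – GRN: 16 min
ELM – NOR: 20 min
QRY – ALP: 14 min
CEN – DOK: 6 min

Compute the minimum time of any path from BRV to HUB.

Settle nodes by increasing distance from BRV:
BRV: 0
ALP: 7  (via BRV)
IVY: 20  (via BRV)
GRN: 21  (via BRV)
QRY: 21  (via ALP)
ELM: 22  (via ALP)
TOR: 22  (via BRV)
HUB: 24  (via QRY)
Shortest route: BRV–ALP–QRY–HUB = 24 min.

24 min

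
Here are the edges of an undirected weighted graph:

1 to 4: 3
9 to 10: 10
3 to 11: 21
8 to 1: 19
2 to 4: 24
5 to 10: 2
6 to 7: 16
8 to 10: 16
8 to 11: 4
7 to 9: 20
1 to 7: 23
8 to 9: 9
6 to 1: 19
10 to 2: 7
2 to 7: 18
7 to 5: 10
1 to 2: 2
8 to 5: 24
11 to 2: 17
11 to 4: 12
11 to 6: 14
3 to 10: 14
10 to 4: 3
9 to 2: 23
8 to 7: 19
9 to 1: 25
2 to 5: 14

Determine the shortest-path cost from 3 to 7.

Candidate routes:
3 - 10 - 2 - 7: 14+7+18 = 39
3 - 10 - 4 - 1 - 7: 14+3+3+23 = 43
3 - 10 - 4 - 1 - 2 - 7: 14+3+3+2+18 = 40
3 - 10 - 5 - 7: 14+2+10 = 26
Cheapest is 3 - 10 - 5 - 7 at 26.

26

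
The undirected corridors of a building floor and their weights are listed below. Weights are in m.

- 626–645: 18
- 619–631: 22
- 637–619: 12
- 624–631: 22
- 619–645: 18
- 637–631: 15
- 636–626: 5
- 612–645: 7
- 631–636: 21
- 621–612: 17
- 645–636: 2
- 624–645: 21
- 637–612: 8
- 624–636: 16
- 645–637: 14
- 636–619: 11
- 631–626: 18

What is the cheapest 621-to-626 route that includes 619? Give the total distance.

Best 621 to 619: 621 → 612 → 637 → 619 costing 37
Shortest 619→626: 619 → 636 → 626 = 16
Total via 619: 37 + 16 = 53 m.

53 m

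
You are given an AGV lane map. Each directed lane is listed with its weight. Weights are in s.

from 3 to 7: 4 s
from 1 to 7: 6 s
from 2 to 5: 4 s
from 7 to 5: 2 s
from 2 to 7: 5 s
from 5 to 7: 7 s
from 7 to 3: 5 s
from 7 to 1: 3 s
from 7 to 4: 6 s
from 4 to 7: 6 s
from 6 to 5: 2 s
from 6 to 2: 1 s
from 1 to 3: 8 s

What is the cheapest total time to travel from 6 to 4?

12 s

Compare a few routes:
6 - 2 - 7 - 4: 1+5+6 = 12
6 - 5 - 7 - 4: 2+7+6 = 15
The minimum is 12 s via 6 - 2 - 7 - 4.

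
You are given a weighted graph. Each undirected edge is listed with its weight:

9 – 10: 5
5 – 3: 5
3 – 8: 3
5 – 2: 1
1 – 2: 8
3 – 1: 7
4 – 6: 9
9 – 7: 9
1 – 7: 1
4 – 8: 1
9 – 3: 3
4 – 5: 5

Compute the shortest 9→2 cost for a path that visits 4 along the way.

Best 9 to 4: 9 → 3 → 8 → 4 costing 7
Best 4 to 2: 4 → 5 → 2 costing 6
Total via 4: 7 + 6 = 13.

13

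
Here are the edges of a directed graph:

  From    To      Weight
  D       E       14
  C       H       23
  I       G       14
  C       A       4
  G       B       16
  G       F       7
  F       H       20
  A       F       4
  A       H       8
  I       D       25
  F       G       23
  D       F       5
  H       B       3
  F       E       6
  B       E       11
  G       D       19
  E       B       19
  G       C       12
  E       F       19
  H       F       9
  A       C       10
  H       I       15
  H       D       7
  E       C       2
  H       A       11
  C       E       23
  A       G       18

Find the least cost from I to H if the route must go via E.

Best I to E: I–G–F–E costing 27
Shortest E→H: E–C–A–H = 14
Total via E: 27 + 14 = 41.

41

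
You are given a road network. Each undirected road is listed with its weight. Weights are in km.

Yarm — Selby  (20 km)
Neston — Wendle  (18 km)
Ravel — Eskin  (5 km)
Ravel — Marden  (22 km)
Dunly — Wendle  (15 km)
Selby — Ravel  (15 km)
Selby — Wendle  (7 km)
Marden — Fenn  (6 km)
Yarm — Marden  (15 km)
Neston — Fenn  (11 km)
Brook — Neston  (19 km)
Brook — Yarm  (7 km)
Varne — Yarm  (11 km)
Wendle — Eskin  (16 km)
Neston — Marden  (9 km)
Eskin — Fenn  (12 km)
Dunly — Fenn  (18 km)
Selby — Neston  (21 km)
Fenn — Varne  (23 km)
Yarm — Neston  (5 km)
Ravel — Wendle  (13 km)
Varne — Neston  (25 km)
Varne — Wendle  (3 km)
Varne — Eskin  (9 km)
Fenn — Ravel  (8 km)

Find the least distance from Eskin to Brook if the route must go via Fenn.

Shortest Eskin→Fenn: Eskin–Fenn = 12
Best Fenn to Brook: Fenn–Neston–Yarm–Brook costing 23
Total via Fenn: 12 + 23 = 35 km.

35 km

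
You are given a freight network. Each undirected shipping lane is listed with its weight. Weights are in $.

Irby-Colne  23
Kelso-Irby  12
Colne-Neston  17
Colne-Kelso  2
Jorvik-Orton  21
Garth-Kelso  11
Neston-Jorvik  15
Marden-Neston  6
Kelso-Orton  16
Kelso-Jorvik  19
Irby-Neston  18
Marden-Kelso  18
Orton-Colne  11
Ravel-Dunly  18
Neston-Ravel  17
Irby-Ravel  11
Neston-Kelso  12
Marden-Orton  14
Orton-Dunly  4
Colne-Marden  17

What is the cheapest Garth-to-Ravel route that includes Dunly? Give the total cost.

$46

Shortest Garth→Dunly: Garth–Kelso–Colne–Orton–Dunly = 28
Shortest Dunly→Ravel: Dunly–Ravel = 18
Total via Dunly: 28 + 18 = $46.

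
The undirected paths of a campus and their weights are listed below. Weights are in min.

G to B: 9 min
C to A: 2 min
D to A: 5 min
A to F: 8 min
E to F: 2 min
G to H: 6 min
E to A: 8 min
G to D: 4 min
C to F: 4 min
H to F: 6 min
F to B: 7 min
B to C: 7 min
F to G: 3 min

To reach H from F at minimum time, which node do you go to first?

Compare a few routes:
F–H: 6 = 6
F–G–H: 3+6 = 9
The minimum is 6 min via F–H.
So from F the first move is to H.

H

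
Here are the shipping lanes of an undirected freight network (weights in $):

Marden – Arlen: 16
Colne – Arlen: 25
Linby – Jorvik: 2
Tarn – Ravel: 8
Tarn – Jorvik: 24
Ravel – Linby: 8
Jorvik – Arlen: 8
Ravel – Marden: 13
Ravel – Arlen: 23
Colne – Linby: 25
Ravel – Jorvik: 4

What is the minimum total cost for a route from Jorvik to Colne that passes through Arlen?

Shortest Jorvik→Arlen: Jorvik–Arlen = 8
Shortest Arlen→Colne: Arlen–Colne = 25
Total via Arlen: 8 + 25 = $33.

$33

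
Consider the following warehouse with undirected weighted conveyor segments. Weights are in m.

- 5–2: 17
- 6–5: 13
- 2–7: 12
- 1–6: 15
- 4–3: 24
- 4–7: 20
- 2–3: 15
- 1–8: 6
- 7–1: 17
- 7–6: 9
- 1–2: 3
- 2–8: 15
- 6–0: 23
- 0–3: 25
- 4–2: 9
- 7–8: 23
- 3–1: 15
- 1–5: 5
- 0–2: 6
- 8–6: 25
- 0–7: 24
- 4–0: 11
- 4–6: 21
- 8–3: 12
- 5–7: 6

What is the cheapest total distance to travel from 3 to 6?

30 m

Candidate routes:
3 → 1 → 6: 15+15 = 30
3 → 1 → 5 → 6: 15+5+13 = 33
The minimum is 30 m via 3 → 1 → 6.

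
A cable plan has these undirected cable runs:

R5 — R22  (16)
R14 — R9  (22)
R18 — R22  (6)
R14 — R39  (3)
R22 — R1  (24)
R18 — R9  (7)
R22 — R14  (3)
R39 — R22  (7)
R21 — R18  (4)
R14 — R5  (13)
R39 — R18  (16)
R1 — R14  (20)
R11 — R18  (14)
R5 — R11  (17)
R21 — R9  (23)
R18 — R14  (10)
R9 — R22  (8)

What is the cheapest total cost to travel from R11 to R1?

Enumerating some paths:
R11 - R18 - R22 - R1: 14+6+24 = 44
R11 - R18 - R22 - R14 - R1: 14+6+3+20 = 43
The minimum is 43 via R11 - R18 - R22 - R14 - R1.

43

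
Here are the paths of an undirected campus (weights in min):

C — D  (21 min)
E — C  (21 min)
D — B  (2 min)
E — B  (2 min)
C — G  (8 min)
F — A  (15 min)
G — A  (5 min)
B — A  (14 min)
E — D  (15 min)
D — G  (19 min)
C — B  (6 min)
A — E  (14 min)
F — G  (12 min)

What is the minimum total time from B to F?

Compare a few routes:
B - C - G - F: 6+8+12 = 26
B - A - G - F: 14+5+12 = 31
B - A - F: 14+15 = 29
B - E - A - F: 2+14+15 = 31
The minimum is 26 min via B - C - G - F.

26 min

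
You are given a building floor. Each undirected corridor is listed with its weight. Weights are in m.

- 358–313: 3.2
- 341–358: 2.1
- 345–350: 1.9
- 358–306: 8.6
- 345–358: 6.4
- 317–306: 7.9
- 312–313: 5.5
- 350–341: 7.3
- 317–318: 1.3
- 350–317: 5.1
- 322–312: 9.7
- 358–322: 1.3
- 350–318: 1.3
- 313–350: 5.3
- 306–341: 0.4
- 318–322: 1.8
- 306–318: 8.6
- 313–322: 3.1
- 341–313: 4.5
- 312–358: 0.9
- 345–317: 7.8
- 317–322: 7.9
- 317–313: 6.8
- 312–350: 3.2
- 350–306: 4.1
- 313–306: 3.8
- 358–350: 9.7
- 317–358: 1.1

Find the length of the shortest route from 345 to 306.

Settle nodes by increasing distance from 345:
345: 0
350: 1.9  (via 345)
318: 3.2  (via 350)
317: 4.5  (via 318)
322: 5  (via 318)
312: 5.1  (via 350)
358: 5.6  (via 317)
306: 6  (via 350)
Shortest route: 345–350–306 = 6 m.

6 m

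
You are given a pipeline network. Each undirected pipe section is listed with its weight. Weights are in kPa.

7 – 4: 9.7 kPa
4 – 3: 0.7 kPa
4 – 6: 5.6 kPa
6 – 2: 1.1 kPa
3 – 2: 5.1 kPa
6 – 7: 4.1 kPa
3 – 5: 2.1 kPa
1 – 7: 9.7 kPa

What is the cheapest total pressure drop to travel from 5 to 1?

22.1 kPa

Shortest distances from 5:
5: 0
3: 2.1  (via 5)
4: 2.8  (via 3)
2: 7.2  (via 3)
6: 8.3  (via 2)
7: 12.4  (via 6)
1: 22.1  (via 7)
Shortest route: 5 → 3 → 2 → 6 → 7 → 1 = 22.1 kPa.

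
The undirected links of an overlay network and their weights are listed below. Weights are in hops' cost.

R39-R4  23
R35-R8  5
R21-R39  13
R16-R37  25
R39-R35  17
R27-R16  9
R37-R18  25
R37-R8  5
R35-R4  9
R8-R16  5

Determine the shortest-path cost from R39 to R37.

Enumerating some paths:
R39 - R4 - R35 - R8 - R16 - R37: 23+9+5+5+25 = 67
R39 - R4 - R35 - R8 - R37: 23+9+5+5 = 42
R39 - R35 - R8 - R16 - R37: 17+5+5+25 = 52
R39 - R35 - R8 - R37: 17+5+5 = 27
The minimum is 27 hops' cost via R39 - R35 - R8 - R37.

27 hops' cost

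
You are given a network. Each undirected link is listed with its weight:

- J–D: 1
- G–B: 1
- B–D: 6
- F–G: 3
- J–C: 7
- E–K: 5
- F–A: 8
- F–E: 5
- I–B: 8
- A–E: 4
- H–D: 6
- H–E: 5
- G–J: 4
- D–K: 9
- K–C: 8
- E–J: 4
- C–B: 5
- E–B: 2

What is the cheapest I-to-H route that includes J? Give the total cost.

Best I to J: I–B–G–J costing 13
Best J to H: J–D–H costing 7
Total via J: 13 + 7 = 20.

20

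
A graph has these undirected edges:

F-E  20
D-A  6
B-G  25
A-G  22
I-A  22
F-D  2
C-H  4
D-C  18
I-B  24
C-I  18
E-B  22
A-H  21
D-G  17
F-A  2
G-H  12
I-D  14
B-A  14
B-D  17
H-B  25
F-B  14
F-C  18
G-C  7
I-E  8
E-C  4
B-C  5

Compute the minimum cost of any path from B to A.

Running Dijkstra from B:
B: 0
C: 5  (via B)
E: 9  (via C)
H: 9  (via C)
G: 12  (via C)
A: 14  (via B)
Shortest route: B–A = 14.

14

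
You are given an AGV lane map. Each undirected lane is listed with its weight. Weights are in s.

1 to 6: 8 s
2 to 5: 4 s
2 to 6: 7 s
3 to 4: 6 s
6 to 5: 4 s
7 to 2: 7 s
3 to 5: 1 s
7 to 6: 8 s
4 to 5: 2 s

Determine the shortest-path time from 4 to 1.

Candidate routes:
4 - 3 - 5 - 2 - 6 - 1: 6+1+4+7+8 = 26
4 - 5 - 2 - 6 - 1: 2+4+7+8 = 21
4 - 5 - 6 - 1: 2+4+8 = 14
4 - 3 - 5 - 6 - 1: 6+1+4+8 = 19
Cheapest is 4 - 5 - 6 - 1 at 14 s.

14 s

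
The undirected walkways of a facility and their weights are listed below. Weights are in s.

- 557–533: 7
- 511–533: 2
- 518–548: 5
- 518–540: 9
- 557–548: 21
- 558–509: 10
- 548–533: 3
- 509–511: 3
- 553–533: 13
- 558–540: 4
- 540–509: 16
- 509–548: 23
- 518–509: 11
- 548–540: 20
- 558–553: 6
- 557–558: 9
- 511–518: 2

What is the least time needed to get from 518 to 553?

Running Dijkstra from 518:
518: 0
511: 2  (via 518)
533: 4  (via 511)
509: 5  (via 511)
548: 5  (via 518)
540: 9  (via 518)
557: 11  (via 533)
558: 13  (via 540)
553: 17  (via 533)
Shortest route: 518–511–533–553 = 17 s.

17 s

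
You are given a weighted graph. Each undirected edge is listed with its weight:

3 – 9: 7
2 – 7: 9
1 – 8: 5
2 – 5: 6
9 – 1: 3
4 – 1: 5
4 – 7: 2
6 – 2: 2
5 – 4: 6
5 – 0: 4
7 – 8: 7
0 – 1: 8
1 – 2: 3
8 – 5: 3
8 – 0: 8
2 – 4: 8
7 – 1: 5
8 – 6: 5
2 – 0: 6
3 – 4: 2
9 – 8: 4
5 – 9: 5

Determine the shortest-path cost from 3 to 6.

12

Compare a few routes:
3 - 4 - 2 - 6: 2+8+2 = 12
3 - 4 - 7 - 1 - 2 - 6: 2+2+5+3+2 = 14
The minimum is 12 via 3 - 4 - 2 - 6.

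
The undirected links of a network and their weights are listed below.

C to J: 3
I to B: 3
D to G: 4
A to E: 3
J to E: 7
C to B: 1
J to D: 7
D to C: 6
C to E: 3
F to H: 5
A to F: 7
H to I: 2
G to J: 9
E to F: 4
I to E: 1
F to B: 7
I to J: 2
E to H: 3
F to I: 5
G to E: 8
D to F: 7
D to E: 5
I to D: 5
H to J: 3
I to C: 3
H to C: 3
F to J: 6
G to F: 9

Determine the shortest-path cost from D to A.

8

Settle nodes by increasing distance from D:
D: 0
G: 4  (via D)
E: 5  (via D)
I: 5  (via D)
C: 6  (via D)
B: 7  (via C)
F: 7  (via D)
H: 7  (via I)
J: 7  (via D)
A: 8  (via E)
Shortest route: D–E–A = 8.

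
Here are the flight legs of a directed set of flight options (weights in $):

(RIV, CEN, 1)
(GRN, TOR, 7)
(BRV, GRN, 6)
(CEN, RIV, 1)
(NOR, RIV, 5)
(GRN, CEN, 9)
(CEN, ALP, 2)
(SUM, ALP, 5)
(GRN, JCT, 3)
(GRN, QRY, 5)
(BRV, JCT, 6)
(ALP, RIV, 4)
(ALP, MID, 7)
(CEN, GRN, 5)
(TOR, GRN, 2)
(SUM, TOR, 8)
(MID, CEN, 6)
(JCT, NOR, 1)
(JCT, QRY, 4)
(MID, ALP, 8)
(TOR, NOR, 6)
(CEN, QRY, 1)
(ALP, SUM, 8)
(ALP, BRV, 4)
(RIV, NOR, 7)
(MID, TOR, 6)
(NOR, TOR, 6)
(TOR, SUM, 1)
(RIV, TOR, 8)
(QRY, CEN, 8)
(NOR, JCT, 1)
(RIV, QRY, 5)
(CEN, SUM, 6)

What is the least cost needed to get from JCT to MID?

Candidate routes:
JCT–NOR–TOR–SUM–ALP–MID: 1+6+1+5+7 = 20
JCT–NOR–RIV–CEN–ALP–MID: 1+5+1+2+7 = 16
Cheapest is JCT–NOR–RIV–CEN–ALP–MID at $16.

$16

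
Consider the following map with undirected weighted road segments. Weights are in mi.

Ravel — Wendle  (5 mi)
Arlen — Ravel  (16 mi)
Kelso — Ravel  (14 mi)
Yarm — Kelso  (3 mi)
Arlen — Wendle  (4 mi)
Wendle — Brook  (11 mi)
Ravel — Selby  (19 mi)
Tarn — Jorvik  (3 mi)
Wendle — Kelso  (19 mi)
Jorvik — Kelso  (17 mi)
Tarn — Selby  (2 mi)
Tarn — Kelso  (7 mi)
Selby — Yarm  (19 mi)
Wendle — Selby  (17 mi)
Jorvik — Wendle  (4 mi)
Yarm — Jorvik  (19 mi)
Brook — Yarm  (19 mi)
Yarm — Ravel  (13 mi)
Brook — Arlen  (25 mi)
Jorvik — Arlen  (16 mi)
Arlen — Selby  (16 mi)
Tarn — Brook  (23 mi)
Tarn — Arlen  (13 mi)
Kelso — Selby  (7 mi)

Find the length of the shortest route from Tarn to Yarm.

Shortest distances from Tarn:
Tarn: 0
Selby: 2  (via Tarn)
Jorvik: 3  (via Tarn)
Wendle: 7  (via Jorvik)
Kelso: 7  (via Tarn)
Yarm: 10  (via Kelso)
Shortest route: Tarn → Kelso → Yarm = 10 mi.

10 mi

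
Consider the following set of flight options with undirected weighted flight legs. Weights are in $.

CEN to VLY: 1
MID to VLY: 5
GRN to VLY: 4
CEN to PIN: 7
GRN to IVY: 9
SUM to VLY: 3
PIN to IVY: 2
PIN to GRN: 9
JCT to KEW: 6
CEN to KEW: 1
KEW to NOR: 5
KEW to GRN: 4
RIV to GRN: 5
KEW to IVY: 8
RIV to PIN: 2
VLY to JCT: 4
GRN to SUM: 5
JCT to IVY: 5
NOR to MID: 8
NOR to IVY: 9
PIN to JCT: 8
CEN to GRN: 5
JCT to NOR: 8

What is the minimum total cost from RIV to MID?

$14

Settle nodes by increasing distance from RIV:
RIV: 0
PIN: 2  (via RIV)
IVY: 4  (via PIN)
GRN: 5  (via RIV)
JCT: 9  (via IVY)
CEN: 9  (via PIN)
KEW: 9  (via GRN)
VLY: 9  (via GRN)
SUM: 10  (via GRN)
NOR: 13  (via IVY)
MID: 14  (via VLY)
Shortest route: RIV–GRN–VLY–MID = $14.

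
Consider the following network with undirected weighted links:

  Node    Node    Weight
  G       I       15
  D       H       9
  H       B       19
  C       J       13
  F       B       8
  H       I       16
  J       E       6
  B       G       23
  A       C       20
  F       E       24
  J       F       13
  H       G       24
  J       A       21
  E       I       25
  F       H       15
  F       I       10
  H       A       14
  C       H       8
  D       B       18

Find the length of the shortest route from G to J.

Settle nodes by increasing distance from G:
G: 0
I: 15  (via G)
B: 23  (via G)
H: 24  (via G)
F: 25  (via I)
C: 32  (via H)
D: 33  (via H)
A: 38  (via H)
J: 38  (via F)
Shortest route: G → I → F → J = 38.

38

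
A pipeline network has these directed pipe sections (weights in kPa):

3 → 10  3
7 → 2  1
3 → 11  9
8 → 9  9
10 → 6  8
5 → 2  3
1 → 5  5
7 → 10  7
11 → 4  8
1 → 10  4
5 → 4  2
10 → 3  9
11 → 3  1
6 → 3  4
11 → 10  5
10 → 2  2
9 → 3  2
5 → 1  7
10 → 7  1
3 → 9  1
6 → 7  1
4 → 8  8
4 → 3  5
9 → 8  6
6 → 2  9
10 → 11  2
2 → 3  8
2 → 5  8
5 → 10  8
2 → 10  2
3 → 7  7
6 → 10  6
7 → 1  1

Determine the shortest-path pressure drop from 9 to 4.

Enumerating some paths:
9 → 3 → 10 → 11 → 4: 2+3+2+8 = 15
9 → 3 → 10 → 2 → 5 → 4: 2+3+2+8+2 = 17
9 → 3 → 7 → 1 → 5 → 4: 2+7+1+5+2 = 17
9 → 3 → 10 → 7 → 1 → 5 → 4: 2+3+1+1+5+2 = 14
The minimum is 14 kPa via 9 → 3 → 10 → 7 → 1 → 5 → 4.

14 kPa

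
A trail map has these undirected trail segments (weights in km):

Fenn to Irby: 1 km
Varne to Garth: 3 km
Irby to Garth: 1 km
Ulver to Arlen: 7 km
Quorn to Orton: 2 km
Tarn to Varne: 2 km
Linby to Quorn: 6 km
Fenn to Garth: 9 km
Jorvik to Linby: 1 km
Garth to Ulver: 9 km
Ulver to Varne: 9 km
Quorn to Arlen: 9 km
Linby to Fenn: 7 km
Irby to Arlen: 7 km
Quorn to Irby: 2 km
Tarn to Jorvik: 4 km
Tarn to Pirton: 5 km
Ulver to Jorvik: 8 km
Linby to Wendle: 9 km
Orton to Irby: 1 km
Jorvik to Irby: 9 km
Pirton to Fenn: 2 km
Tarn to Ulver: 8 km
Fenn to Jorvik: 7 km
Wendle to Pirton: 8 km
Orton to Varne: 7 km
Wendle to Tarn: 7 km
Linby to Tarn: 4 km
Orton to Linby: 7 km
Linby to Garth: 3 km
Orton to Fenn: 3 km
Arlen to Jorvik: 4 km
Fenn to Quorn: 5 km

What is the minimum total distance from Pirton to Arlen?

10 km

Enumerating some paths:
Pirton–Fenn–Irby–Garth–Linby–Jorvik–Arlen: 2+1+1+3+1+4 = 12
Pirton–Fenn–Irby–Arlen: 2+1+7 = 10
Pirton–Tarn–Jorvik–Arlen: 5+4+4 = 13
Cheapest is Pirton–Fenn–Irby–Arlen at 10 km.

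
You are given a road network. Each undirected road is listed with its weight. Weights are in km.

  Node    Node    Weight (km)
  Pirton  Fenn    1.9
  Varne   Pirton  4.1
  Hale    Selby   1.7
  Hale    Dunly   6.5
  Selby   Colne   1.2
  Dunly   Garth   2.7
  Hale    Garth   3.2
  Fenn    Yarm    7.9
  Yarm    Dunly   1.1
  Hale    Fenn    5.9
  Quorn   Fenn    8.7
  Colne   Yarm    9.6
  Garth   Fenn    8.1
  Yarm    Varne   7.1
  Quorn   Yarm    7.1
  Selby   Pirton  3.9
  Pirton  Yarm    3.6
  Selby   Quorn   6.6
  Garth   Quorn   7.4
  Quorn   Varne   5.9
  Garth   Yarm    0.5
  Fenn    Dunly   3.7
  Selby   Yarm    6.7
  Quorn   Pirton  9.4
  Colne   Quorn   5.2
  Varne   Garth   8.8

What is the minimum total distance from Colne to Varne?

9.2 km

Compare a few routes:
Colne–Quorn–Varne: 5.2+5.9 = 11.1
Colne–Selby–Hale–Garth–Yarm–Varne: 1.2+1.7+3.2+0.5+7.1 = 13.7
Colne–Selby–Pirton–Varne: 1.2+3.9+4.1 = 9.2
Cheapest is Colne–Selby–Pirton–Varne at 9.2 km.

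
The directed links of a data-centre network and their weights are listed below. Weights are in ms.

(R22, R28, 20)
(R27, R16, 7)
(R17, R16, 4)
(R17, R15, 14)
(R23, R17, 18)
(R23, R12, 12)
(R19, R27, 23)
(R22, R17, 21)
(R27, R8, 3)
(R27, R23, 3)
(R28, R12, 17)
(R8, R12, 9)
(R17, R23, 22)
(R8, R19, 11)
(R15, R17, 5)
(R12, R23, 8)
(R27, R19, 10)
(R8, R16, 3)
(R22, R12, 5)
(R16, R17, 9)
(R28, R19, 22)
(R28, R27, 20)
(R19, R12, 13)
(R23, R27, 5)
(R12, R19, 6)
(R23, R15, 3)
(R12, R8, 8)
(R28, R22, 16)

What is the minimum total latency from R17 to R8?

30 ms

Candidate routes:
R17–R23–R12–R8: 22+12+8 = 42
R17–R23–R27–R8: 22+5+3 = 30
Cheapest is R17–R23–R27–R8 at 30 ms.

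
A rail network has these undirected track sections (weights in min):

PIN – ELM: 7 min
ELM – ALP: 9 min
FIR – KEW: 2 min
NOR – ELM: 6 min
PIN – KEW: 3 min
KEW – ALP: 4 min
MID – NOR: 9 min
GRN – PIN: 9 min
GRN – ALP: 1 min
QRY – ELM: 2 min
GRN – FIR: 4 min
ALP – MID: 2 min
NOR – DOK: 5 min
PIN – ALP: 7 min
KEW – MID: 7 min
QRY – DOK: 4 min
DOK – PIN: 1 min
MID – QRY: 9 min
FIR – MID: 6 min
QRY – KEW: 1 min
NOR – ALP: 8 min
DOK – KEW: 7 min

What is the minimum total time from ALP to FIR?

Candidate routes:
ALP - MID - FIR: 2+6 = 8
ALP - GRN - FIR: 1+4 = 5
ALP - KEW - FIR: 4+2 = 6
The minimum is 5 min via ALP - GRN - FIR.

5 min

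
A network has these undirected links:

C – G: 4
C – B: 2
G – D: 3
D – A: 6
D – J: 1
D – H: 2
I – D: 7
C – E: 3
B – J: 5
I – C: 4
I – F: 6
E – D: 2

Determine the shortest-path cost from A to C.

Compare a few routes:
A–D–I–C: 6+7+4 = 17
A–D–G–C: 6+3+4 = 13
A–D–J–B–C: 6+1+5+2 = 14
A–D–E–C: 6+2+3 = 11
Cheapest is A–D–E–C at 11.

11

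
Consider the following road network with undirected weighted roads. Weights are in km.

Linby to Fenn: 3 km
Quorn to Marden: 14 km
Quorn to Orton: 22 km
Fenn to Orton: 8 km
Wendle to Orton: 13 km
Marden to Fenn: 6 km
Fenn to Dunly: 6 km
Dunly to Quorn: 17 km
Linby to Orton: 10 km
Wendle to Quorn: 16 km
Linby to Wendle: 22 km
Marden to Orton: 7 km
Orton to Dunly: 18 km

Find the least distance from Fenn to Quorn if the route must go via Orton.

29 km

Shortest Fenn→Orton: Fenn–Orton = 8
Shortest Orton→Quorn: Orton–Marden–Quorn = 21
Total via Orton: 8 + 21 = 29 km.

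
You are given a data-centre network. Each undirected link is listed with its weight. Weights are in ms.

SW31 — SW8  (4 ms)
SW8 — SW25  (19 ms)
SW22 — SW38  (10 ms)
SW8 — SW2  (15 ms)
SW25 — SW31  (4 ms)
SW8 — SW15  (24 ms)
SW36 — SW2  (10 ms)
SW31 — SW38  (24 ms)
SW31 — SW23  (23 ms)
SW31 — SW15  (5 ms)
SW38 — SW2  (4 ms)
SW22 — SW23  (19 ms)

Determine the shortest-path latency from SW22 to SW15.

Settle nodes by increasing distance from SW22:
SW22: 0
SW38: 10  (via SW22)
SW2: 14  (via SW38)
SW23: 19  (via SW22)
SW36: 24  (via SW2)
SW8: 29  (via SW2)
SW31: 33  (via SW8)
SW25: 37  (via SW31)
SW15: 38  (via SW31)
Shortest route: SW22–SW38–SW2–SW8–SW31–SW15 = 38 ms.

38 ms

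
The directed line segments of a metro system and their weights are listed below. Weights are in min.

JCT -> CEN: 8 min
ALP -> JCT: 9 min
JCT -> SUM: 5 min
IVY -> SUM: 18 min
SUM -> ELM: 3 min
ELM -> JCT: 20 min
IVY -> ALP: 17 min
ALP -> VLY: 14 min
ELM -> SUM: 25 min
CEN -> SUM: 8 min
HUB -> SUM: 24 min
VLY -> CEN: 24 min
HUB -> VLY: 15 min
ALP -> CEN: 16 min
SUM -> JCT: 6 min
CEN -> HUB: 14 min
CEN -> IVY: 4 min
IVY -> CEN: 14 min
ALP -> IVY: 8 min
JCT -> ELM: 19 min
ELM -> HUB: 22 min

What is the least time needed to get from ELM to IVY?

32 min

Shortest distances from ELM:
ELM: 0
JCT: 20  (via ELM)
HUB: 22  (via ELM)
SUM: 25  (via ELM)
CEN: 28  (via JCT)
IVY: 32  (via CEN)
Shortest route: ELM → JCT → CEN → IVY = 32 min.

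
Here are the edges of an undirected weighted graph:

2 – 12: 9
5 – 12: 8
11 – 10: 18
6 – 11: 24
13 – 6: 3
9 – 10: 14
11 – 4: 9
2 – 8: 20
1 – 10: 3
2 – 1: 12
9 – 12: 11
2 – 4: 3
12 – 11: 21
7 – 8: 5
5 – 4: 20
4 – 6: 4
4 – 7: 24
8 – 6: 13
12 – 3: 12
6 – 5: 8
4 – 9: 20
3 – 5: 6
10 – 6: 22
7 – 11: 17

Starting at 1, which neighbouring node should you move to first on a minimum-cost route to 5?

Enumerating some paths:
1 → 2 → 12 → 5: 12+9+8 = 29
1 → 10 → 6 → 5: 3+22+8 = 33
1 → 2 → 4 → 6 → 5: 12+3+4+8 = 27
The minimum is 27 via 1 → 2 → 4 → 6 → 5.
So from 1 the first move is to 2.

2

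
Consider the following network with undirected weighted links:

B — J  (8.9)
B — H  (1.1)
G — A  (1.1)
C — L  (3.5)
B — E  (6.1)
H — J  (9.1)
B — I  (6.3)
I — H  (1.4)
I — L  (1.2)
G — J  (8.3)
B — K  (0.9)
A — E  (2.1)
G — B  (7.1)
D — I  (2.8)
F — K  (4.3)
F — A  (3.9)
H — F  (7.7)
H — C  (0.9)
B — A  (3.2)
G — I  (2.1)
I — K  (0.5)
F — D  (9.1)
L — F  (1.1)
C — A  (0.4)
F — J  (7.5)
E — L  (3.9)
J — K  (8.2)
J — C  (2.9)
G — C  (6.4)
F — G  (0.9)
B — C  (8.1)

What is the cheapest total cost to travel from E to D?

7.6

Compare a few routes:
E → A → C → H → I → D: 2.1+0.4+0.9+1.4+2.8 = 7.6
E → L → I → D: 3.9+1.2+2.8 = 7.9
Cheapest is E → A → C → H → I → D at 7.6.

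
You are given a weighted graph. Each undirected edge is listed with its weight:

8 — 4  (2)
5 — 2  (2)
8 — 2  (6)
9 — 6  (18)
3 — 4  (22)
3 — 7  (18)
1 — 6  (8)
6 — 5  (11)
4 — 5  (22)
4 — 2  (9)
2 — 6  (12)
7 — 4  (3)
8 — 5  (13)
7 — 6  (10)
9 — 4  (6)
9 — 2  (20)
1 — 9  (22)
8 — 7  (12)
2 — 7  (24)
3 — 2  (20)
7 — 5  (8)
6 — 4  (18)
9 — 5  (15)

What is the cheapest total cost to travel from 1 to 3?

Enumerating some paths:
1–6–7–3: 8+10+18 = 36
1–6–2–3: 8+12+20 = 40
The minimum is 36 via 1–6–7–3.

36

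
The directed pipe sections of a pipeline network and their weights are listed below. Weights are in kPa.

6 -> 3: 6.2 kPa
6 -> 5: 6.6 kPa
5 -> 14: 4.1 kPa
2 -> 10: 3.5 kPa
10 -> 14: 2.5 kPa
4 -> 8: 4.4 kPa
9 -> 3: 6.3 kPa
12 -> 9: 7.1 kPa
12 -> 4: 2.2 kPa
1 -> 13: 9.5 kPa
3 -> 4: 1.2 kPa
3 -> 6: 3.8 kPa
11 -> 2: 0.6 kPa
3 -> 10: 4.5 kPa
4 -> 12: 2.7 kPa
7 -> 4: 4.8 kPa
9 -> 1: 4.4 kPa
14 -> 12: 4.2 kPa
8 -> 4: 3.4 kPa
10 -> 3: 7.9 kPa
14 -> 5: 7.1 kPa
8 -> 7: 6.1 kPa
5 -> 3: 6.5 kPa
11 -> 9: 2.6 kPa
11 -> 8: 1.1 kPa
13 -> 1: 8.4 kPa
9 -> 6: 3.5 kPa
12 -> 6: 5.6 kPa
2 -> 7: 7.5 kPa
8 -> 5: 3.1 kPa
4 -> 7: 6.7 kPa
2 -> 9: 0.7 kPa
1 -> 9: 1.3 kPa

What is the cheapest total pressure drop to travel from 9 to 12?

10.2 kPa

Enumerating some paths:
9–3–10–14–12: 6.3+4.5+2.5+4.2 = 17.5
9–6–3–4–12: 3.5+6.2+1.2+2.7 = 13.6
9–3–4–12: 6.3+1.2+2.7 = 10.2
Cheapest is 9–3–4–12 at 10.2 kPa.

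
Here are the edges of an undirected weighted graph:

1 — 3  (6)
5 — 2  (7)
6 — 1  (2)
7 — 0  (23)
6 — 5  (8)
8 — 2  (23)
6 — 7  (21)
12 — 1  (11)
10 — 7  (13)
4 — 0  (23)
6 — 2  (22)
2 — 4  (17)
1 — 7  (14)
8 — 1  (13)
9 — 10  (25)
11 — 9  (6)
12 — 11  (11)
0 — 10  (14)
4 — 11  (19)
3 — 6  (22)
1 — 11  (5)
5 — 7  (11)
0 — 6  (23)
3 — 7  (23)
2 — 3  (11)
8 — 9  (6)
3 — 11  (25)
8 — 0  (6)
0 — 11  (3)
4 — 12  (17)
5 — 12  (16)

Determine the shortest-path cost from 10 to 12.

28

Enumerating some paths:
10–0–11–12: 14+3+11 = 28
10–0–11–1–12: 14+3+5+11 = 33
10–7–1–12: 13+14+11 = 38
10–7–5–12: 13+11+16 = 40
The minimum is 28 via 10–0–11–12.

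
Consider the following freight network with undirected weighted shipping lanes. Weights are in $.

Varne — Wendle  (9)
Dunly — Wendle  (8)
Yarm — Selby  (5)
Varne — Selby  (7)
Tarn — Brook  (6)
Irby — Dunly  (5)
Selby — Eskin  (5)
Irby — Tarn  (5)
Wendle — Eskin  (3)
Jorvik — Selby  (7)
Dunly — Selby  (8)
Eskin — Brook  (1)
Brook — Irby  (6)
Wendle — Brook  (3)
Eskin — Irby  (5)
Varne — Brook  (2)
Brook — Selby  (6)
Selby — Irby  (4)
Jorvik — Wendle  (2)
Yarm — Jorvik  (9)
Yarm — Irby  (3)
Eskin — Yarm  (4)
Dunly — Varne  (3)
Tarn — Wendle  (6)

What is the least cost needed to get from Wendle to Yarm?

$7

Running Dijkstra from Wendle:
Wendle: 0
Jorvik: 2  (via Wendle)
Eskin: 3  (via Wendle)
Brook: 3  (via Wendle)
Varne: 5  (via Brook)
Tarn: 6  (via Wendle)
Yarm: 7  (via Eskin)
Shortest route: Wendle → Eskin → Yarm = $7.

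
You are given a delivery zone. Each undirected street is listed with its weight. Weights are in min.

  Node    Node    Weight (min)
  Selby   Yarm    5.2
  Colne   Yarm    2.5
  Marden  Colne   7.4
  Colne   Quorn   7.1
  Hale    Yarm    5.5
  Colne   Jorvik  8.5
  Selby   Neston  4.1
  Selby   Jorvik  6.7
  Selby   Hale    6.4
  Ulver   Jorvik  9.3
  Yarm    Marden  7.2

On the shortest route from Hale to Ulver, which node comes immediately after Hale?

Enumerating some paths:
Hale → Yarm → Selby → Jorvik → Ulver: 5.5+5.2+6.7+9.3 = 26.7
Hale → Selby → Yarm → Colne → Jorvik → Ulver: 6.4+5.2+2.5+8.5+9.3 = 31.9
Hale → Yarm → Colne → Jorvik → Ulver: 5.5+2.5+8.5+9.3 = 25.8
Hale → Selby → Jorvik → Ulver: 6.4+6.7+9.3 = 22.4
Cheapest is Hale → Selby → Jorvik → Ulver at 22.4 min.
So from Hale the first move is to Selby.

Selby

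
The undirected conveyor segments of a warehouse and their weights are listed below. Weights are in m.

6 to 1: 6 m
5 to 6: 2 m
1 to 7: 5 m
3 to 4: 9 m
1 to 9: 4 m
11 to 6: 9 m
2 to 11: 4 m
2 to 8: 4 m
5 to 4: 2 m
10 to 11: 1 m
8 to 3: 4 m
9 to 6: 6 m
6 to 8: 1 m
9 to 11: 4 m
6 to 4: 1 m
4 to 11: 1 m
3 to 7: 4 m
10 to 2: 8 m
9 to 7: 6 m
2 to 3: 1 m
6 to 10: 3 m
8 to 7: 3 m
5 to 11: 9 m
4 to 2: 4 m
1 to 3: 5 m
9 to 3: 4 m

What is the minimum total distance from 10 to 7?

7 m

Candidate routes:
10 - 11 - 2 - 3 - 7: 1+4+1+4 = 10
10 - 6 - 8 - 7: 3+1+3 = 7
The minimum is 7 m via 10 - 6 - 8 - 7.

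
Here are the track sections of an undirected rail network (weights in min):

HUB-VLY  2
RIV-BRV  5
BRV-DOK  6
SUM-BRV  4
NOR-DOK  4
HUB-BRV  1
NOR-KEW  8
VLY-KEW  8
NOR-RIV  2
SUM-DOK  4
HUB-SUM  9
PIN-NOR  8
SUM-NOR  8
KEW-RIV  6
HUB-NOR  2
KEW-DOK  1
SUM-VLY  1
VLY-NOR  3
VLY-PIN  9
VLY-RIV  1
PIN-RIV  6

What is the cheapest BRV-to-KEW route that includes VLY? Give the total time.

Best BRV to VLY: BRV–HUB–VLY costing 3
Shortest VLY→KEW: VLY–SUM–DOK–KEW = 6
Total via VLY: 3 + 6 = 9 min.

9 min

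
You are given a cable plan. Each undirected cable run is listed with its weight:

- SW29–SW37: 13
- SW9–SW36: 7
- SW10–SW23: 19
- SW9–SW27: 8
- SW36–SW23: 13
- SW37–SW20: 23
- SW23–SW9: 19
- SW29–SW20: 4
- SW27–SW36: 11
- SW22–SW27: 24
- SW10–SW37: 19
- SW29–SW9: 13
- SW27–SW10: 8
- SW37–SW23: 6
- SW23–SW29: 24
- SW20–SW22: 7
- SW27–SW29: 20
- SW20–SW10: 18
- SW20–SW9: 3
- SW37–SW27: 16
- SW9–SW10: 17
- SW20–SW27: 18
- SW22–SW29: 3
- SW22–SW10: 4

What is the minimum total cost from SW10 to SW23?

Enumerating some paths:
SW10–SW22–SW29–SW37–SW23: 4+3+13+6 = 26
SW10–SW37–SW23: 19+6 = 25
SW10–SW27–SW37–SW23: 8+16+6 = 30
SW10–SW23: 19 = 19
The minimum is 19 via SW10–SW23.

19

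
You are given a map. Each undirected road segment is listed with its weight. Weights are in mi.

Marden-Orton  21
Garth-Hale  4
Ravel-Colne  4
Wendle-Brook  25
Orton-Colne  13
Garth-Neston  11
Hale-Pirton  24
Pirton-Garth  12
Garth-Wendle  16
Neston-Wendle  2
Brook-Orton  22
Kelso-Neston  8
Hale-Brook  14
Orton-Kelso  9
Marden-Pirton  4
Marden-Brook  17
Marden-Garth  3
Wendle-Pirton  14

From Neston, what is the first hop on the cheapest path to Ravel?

Kelso

Enumerating some paths:
Neston - Wendle - Pirton - Marden - Orton - Colne - Ravel: 2+14+4+21+13+4 = 58
Neston - Garth - Marden - Orton - Colne - Ravel: 11+3+21+13+4 = 52
Neston - Kelso - Orton - Colne - Ravel: 8+9+13+4 = 34
Neston - Wendle - Garth - Marden - Orton - Colne - Ravel: 2+16+3+21+13+4 = 59
Cheapest is Neston - Kelso - Orton - Colne - Ravel at 34 mi.
So from Neston the first move is to Kelso.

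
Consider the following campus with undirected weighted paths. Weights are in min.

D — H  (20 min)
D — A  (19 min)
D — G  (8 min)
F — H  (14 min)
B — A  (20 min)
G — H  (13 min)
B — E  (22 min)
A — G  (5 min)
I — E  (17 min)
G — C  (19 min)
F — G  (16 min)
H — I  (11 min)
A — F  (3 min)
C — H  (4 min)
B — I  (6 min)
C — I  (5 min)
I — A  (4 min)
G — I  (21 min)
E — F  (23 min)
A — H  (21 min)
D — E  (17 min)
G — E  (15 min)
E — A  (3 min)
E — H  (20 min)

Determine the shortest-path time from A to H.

13 min

Running Dijkstra from A:
A: 0
E: 3  (via A)
F: 3  (via A)
I: 4  (via A)
G: 5  (via A)
C: 9  (via I)
B: 10  (via I)
D: 13  (via G)
H: 13  (via C)
Shortest route: A → I → C → H = 13 min.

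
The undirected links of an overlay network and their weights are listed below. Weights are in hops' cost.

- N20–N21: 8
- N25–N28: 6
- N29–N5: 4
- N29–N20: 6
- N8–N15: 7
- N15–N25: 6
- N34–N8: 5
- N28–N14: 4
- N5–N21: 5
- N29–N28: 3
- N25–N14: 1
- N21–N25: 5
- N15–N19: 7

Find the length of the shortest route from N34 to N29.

26 hops' cost

Enumerating some paths:
N34 → N8 → N15 → N25 → N14 → N28 → N29: 5+7+6+1+4+3 = 26
N34 → N8 → N15 → N25 → N21 → N5 → N29: 5+7+6+5+5+4 = 32
N34 → N8 → N15 → N25 → N28 → N29: 5+7+6+6+3 = 27
N34 → N8 → N15 → N25 → N21 → N20 → N29: 5+7+6+5+8+6 = 37
Cheapest is N34 → N8 → N15 → N25 → N14 → N28 → N29 at 26 hops' cost.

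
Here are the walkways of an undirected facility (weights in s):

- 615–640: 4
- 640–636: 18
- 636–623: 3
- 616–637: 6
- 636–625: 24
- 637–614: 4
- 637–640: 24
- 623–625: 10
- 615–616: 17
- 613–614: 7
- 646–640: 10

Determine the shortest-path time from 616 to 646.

Candidate routes:
616–637–640–646: 6+24+10 = 40
616–615–640–646: 17+4+10 = 31
The minimum is 31 s via 616–615–640–646.

31 s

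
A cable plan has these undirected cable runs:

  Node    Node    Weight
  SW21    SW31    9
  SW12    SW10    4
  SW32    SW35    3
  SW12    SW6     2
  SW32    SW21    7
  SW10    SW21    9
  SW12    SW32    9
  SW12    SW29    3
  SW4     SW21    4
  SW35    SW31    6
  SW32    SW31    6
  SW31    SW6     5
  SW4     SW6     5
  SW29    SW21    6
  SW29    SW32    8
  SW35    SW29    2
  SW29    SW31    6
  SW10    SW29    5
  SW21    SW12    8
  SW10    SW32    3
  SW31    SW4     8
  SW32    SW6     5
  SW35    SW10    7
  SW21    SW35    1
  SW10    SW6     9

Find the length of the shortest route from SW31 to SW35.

Running Dijkstra from SW31:
SW31: 0
SW6: 5  (via SW31)
SW32: 6  (via SW31)
SW35: 6  (via SW31)
Shortest route: SW31 → SW35 = 6.

6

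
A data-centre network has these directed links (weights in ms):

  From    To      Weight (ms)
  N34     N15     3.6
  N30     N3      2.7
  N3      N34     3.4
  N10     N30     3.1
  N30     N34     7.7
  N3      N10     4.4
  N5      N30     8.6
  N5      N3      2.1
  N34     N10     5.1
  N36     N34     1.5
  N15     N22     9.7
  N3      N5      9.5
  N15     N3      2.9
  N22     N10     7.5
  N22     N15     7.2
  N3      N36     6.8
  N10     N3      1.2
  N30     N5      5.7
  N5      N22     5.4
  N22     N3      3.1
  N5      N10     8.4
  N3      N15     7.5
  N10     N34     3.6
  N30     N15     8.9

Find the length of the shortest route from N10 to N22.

Shortest distances from N10:
N10: 0
N3: 1.2  (via N10)
N30: 3.1  (via N10)
N34: 3.6  (via N10)
N15: 7.2  (via N34)
N36: 8  (via N3)
N5: 8.8  (via N30)
N22: 14.2  (via N5)
Shortest route: N10 → N30 → N5 → N22 = 14.2 ms.

14.2 ms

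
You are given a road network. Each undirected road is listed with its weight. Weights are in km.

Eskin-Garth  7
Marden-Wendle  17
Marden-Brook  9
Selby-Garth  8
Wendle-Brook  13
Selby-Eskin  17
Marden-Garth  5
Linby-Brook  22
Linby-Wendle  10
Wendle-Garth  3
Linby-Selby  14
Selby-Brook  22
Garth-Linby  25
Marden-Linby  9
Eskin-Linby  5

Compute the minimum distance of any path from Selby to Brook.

22 km

Running Dijkstra from Selby:
Selby: 0
Garth: 8  (via Selby)
Wendle: 11  (via Garth)
Marden: 13  (via Garth)
Linby: 14  (via Selby)
Eskin: 15  (via Garth)
Brook: 22  (via Selby)
Shortest route: Selby–Brook = 22 km.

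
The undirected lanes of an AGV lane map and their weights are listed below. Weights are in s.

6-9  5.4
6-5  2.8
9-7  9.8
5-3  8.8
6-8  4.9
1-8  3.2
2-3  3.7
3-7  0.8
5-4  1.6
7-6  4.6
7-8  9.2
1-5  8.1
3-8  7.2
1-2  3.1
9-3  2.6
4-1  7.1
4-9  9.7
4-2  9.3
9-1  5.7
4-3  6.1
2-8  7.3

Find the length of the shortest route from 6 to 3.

Enumerating some paths:
6 - 5 - 4 - 3: 2.8+1.6+6.1 = 10.5
6 - 9 - 3: 5.4+2.6 = 8
6 - 7 - 3: 4.6+0.8 = 5.4
6 - 5 - 3: 2.8+8.8 = 11.6
The minimum is 5.4 s via 6 - 7 - 3.

5.4 s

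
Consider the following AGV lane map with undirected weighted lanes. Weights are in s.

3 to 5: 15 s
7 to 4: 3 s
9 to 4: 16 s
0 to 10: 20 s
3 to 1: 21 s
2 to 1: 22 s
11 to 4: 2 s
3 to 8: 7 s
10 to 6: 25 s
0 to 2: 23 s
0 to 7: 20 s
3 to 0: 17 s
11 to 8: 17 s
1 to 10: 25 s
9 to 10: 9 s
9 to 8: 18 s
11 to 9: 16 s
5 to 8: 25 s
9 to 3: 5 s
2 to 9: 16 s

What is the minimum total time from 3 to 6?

39 s

Compare a few routes:
3 → 1 → 10 → 6: 21+25+25 = 71
3 → 0 → 10 → 6: 17+20+25 = 62
3 → 8 → 9 → 10 → 6: 7+18+9+25 = 59
3 → 9 → 10 → 6: 5+9+25 = 39
Cheapest is 3 → 9 → 10 → 6 at 39 s.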